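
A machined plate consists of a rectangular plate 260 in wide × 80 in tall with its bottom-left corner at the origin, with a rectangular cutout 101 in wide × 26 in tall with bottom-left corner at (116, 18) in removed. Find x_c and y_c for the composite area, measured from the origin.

plate: A = 260 × 80 = 20800.00, centroid at (130.00, 40.00).
hole: A = −(101 × 26) = -2626.00, centroid at (166.50, 31.00).
ΣA = 18174.00 in²
ΣAx_c = (20800.00)(130.00) + (-2626.00)(166.50) = 2266771.00 in³
ΣAy_c = (20800.00)(40.00) + (-2626.00)(31.00) = 750594.00 in³
x_c = 2266771.00 / 18174.00 = 124.73 in
y_c = 750594.00 / 18174.00 = 41.30 in

x_c = 124.73 in, y_c = 41.30 in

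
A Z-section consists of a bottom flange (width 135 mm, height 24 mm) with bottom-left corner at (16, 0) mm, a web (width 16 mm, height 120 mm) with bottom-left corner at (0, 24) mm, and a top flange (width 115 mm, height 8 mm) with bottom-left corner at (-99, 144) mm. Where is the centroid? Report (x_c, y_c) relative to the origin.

x_c = 40.74 mm, y_c = 55.32 mm

Part | A | x̄ᵢ | ȳᵢ | A·x̄ᵢ | A·ȳᵢ
bottom flange | 3240.00 | 83.50 | 12.00 | 270540.00 | 38880.00
web | 1920.00 | 8.00 | 84.00 | 15360.00 | 161280.00
top flange | 920.00 | -41.50 | 148.00 | -38180.00 | 136160.00
Σ | 6080.00 |  |  | 247720.00 | 336320.00
x_c = 247720.00 / 6080.00 = 40.74 mm
y_c = 336320.00 / 6080.00 = 55.32 mm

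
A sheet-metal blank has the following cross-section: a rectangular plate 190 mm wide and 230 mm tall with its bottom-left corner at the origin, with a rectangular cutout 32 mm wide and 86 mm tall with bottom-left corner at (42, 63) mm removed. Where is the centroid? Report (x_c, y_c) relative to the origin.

plate: A = 190 × 230 = 43700.00, centroid at (95.00, 115.00).
hole: A = −(32 × 86) = -2752.00, centroid at (58.00, 106.00).
ΣA = 40948.00 mm²
ΣAx_c = (43700.00)(95.00) + (-2752.00)(58.00) = 3991884.00 mm³
ΣAy_c = (43700.00)(115.00) + (-2752.00)(106.00) = 4733788.00 mm³
x_c = 3991884.00 / 40948.00 = 97.49 mm
y_c = 4733788.00 / 40948.00 = 115.60 mm

x_c = 97.49 mm, y_c = 115.60 mm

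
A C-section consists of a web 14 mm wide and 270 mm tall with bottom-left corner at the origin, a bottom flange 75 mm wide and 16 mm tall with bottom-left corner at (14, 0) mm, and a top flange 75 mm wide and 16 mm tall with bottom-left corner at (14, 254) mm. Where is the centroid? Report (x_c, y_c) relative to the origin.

web: A = 14 × 270 = 3780.00, centroid at (7.00, 135.00).
bottom flange: A = 75 × 16 = 1200.00, centroid at (51.50, 8.00).
top flange: A = 75 × 16 = 1200.00, centroid at (51.50, 262.00).
ΣA = 6180.00 mm², ΣAx_c = 150060.00 mm³, ΣAy_c = 834300.00 mm³.
x_c = 150060.00/6180.00 = 24.28 mm; y_c = 834300.00/6180.00 = 135.00 mm.

x_c = 24.28 mm, y_c = 135.00 mm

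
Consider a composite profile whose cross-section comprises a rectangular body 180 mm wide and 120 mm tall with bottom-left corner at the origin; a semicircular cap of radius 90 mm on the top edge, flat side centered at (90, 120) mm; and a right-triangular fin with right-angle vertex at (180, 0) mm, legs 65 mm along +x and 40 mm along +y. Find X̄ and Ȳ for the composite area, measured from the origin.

rectangular body: A = 180 × 120 = 21600.00, centroid at (90.00, 60.00).
semicircular top: A = ½π·90² = 12723.45, centroid at (90.00, 158.20).
triangular fin: A = ½·65·40 = 1300.00, centroid at (201.67, 13.33).
ΣA = 35623.45 mm²
ΣAX̄ = (21600.00)(90.00) + (12723.45)(90.00) + (1300.00)(201.67) = 3351277.19 mm³
ΣAȲ = (21600.00)(60.00) + (12723.45)(158.20) + (1300.00)(13.33) = 3326147.36 mm³
X̄ = 3351277.19 / 35623.45 = 94.08 mm
Ȳ = 3326147.36 / 35623.45 = 93.37 mm

X̄ = 94.08 mm, Ȳ = 93.37 mm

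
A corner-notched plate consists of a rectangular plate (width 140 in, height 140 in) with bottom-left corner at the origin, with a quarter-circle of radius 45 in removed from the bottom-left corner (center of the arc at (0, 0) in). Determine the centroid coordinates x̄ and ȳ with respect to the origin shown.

Part | A | x̄ᵢ | ȳᵢ | A·x̄ᵢ | A·ȳᵢ
plate | 19600.00 | 70.00 | 70.00 | 1372000.00 | 1372000.00
removed quarter-circle | -1590.43 | 19.10 | 19.10 | -30375.00 | -30375.00
Σ | 18009.57 |  |  | 1341625.00 | 1341625.00
x̄ = 1341625.00 / 18009.57 = 74.50 in
ȳ = 1341625.00 / 18009.57 = 74.50 in

x̄ = 74.50 in, ȳ = 74.50 in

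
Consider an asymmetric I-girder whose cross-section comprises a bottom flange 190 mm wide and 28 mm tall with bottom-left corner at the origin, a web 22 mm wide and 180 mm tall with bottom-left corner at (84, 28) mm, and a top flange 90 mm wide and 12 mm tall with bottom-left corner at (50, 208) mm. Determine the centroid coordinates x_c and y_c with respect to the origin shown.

x_c = 95.00 mm, y_c = 74.60 mm

bottom flange: A = 190 × 28 = 5320.00, centroid at (95.00, 14.00).
web: A = 22 × 180 = 3960.00, centroid at (95.00, 118.00).
top flange: A = 90 × 12 = 1080.00, centroid at (95.00, 214.00).
ΣA = 10360.00 mm²
ΣAx_c = (5320.00)(95.00) + (3960.00)(95.00) + (1080.00)(95.00) = 984200.00 mm³
ΣAy_c = (5320.00)(14.00) + (3960.00)(118.00) + (1080.00)(214.00) = 772880.00 mm³
x_c = 984200.00 / 10360.00 = 95.00 mm
y_c = 772880.00 / 10360.00 = 74.60 mm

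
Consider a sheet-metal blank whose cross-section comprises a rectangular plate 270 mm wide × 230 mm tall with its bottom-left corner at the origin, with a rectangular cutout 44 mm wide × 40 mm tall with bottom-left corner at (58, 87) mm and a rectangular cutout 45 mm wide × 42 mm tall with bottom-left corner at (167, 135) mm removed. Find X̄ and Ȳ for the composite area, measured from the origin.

Part | A | x̄ᵢ | ȳᵢ | A·x̄ᵢ | A·ȳᵢ
plate | 62100.00 | 135.00 | 115.00 | 8383500.00 | 7141500.00
hole 1 | -1760.00 | 80.00 | 107.00 | -140800.00 | -188320.00
hole 2 | -1890.00 | 189.50 | 156.00 | -358155.00 | -294840.00
Σ | 58450.00 |  |  | 7884545.00 | 6658340.00
X̄ = 7884545.00 / 58450.00 = 134.89 mm
Ȳ = 6658340.00 / 58450.00 = 113.92 mm

X̄ = 134.89 mm, Ȳ = 113.92 mm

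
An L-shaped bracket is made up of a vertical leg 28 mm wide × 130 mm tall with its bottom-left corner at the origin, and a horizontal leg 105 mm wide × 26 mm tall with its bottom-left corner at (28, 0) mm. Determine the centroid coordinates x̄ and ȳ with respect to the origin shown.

x̄ = 42.50 mm, ȳ = 42.71 mm

Part | A | x̄ᵢ | ȳᵢ | A·x̄ᵢ | A·ȳᵢ
vertical leg | 3640.00 | 14.00 | 65.00 | 50960.00 | 236600.00
horizontal leg | 2730.00 | 80.50 | 13.00 | 219765.00 | 35490.00
Σ | 6370.00 |  |  | 270725.00 | 272090.00
x̄ = 270725.00 / 6370.00 = 42.50 mm
ȳ = 272090.00 / 6370.00 = 42.71 mm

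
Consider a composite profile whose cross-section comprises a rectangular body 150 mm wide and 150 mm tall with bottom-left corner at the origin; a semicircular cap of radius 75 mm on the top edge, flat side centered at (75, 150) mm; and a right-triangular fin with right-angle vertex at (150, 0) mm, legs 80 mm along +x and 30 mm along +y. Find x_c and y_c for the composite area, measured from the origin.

x_c = 78.75 mm, y_c = 101.61 mm

rectangular body: A = 150 × 150 = 22500.00, centroid at (75.00, 75.00).
semicircular top: A = ½π·75² = 8835.73, centroid at (75.00, 181.83).
triangular fin: A = ½·80·30 = 1200.00, centroid at (176.67, 10.00).
ΣA = 32535.73 mm², ΣAx_c = 2562179.70 mm³, ΣAy_c = 3306109.40 mm³.
x_c = 2562179.70/32535.73 = 78.75 mm; y_c = 3306109.40/32535.73 = 101.61 mm.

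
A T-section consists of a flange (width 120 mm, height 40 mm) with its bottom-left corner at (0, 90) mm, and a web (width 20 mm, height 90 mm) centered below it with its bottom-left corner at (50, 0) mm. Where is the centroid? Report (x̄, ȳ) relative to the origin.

Part | A | x̄ᵢ | ȳᵢ | A·x̄ᵢ | A·ȳᵢ
web | 1800.00 | 60.00 | 45.00 | 108000.00 | 81000.00
flange | 4800.00 | 60.00 | 110.00 | 288000.00 | 528000.00
Σ | 6600.00 |  |  | 396000.00 | 609000.00
x̄ = 396000.00 / 6600.00 = 60.00 mm
ȳ = 609000.00 / 6600.00 = 92.27 mm

x̄ = 60.00 mm, ȳ = 92.27 mm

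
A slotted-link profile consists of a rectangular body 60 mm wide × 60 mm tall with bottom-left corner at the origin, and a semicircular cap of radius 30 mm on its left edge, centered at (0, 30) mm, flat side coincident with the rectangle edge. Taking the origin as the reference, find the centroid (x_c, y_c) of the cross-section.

rectangular body: A = 60 × 60 = 3600.00, centroid at (30.00, 30.00).
semicircular end: A = ½π·30² = 1413.72, centroid at (-12.73, 30.00).
ΣA = 5013.72 mm²
ΣAx_c = (3600.00)(30.00) + (1413.72)(-12.73) = 90000.00 mm³
ΣAy_c = (3600.00)(30.00) + (1413.72)(30.00) = 150411.50 mm³
x_c = 90000.00 / 5013.72 = 17.95 mm
y_c = 150411.50 / 5013.72 = 30.00 mm

x_c = 17.95 mm, y_c = 30.00 mm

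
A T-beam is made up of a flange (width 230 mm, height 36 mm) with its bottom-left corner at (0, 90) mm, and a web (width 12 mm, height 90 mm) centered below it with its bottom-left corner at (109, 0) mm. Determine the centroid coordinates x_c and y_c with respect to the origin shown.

Part | A | x̄ᵢ | ȳᵢ | A·x̄ᵢ | A·ȳᵢ
web | 1080.00 | 115.00 | 45.00 | 124200.00 | 48600.00
flange | 8280.00 | 115.00 | 108.00 | 952200.00 | 894240.00
Σ | 9360.00 |  |  | 1076400.00 | 942840.00
x_c = 1076400.00 / 9360.00 = 115.00 mm
y_c = 942840.00 / 9360.00 = 100.73 mm

x_c = 115.00 mm, y_c = 100.73 mm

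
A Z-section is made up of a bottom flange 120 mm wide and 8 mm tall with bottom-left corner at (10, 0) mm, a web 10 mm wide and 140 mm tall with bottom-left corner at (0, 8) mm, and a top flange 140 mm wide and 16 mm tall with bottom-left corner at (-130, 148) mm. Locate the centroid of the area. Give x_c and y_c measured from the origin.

x_c = -13.09 mm, y_c = 100.54 mm

Part | A | x̄ᵢ | ȳᵢ | A·x̄ᵢ | A·ȳᵢ
bottom flange | 960.00 | 70.00 | 4.00 | 67200.00 | 3840.00
web | 1400.00 | 5.00 | 78.00 | 7000.00 | 109200.00
top flange | 2240.00 | -60.00 | 156.00 | -134400.00 | 349440.00
Σ | 4600.00 |  |  | -60200.00 | 462480.00
x_c = -60200.00 / 4600.00 = -13.09 mm
y_c = 462480.00 / 4600.00 = 100.54 mm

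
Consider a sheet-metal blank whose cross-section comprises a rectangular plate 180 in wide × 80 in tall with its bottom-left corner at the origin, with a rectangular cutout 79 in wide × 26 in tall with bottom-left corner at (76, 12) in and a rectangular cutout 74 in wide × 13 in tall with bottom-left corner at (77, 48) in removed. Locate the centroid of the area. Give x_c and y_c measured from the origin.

plate: A = 180 × 80 = 14400.00, centroid at (90.00, 40.00).
hole 1: A = −(79 × 26) = -2054.00, centroid at (115.50, 25.00).
hole 2: A = −(74 × 13) = -962.00, centroid at (114.00, 54.50).
ΣA = 11384.00 in², ΣAx_c = 949095.00 in³, ΣAy_c = 472221.00 in³.
x_c = 949095.00/11384.00 = 83.37 in; y_c = 472221.00/11384.00 = 41.48 in.

x_c = 83.37 in, y_c = 41.48 in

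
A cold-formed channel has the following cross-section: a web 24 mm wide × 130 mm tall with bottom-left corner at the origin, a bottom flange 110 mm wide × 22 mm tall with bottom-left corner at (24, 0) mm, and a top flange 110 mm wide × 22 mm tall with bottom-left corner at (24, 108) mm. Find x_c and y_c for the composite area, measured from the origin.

web: A = 24 × 130 = 3120.00, centroid at (12.00, 65.00).
bottom flange: A = 110 × 22 = 2420.00, centroid at (79.00, 11.00).
top flange: A = 110 × 22 = 2420.00, centroid at (79.00, 119.00).
ΣA = 7960.00 mm², ΣAx_c = 419800.00 mm³, ΣAy_c = 517400.00 mm³.
x_c = 419800.00/7960.00 = 52.74 mm; y_c = 517400.00/7960.00 = 65.00 mm.

x_c = 52.74 mm, y_c = 65.00 mm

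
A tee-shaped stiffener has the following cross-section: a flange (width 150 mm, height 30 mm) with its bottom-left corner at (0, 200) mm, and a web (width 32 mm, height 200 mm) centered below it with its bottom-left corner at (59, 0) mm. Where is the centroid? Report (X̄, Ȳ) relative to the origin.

web: A = 32 × 200 = 6400.00, centroid at (75.00, 100.00).
flange: A = 150 × 30 = 4500.00, centroid at (75.00, 215.00).
ΣA = 10900.00 mm²
ΣAX̄ = (6400.00)(75.00) + (4500.00)(75.00) = 817500.00 mm³
ΣAȲ = (6400.00)(100.00) + (4500.00)(215.00) = 1607500.00 mm³
X̄ = 817500.00 / 10900.00 = 75.00 mm
Ȳ = 1607500.00 / 10900.00 = 147.48 mm

X̄ = 75.00 mm, Ȳ = 147.48 mm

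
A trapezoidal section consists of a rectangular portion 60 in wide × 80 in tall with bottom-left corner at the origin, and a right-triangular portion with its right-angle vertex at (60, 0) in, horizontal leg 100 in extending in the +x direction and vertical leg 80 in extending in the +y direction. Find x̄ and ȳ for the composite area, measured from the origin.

x̄ = 58.79 in, ȳ = 33.94 in

rectangular portion: A = 60 × 80 = 4800.00, centroid at (30.00, 40.00).
triangular portion: A = ½·100·80 = 4000.00, centroid at (93.33, 26.67).
ΣA = 8800.00 in²
ΣAx̄ = (4800.00)(30.00) + (4000.00)(93.33) = 517333.33 in³
ΣAȳ = (4800.00)(40.00) + (4000.00)(26.67) = 298666.67 in³
x̄ = 517333.33 / 8800.00 = 58.79 in
ȳ = 298666.67 / 8800.00 = 33.94 in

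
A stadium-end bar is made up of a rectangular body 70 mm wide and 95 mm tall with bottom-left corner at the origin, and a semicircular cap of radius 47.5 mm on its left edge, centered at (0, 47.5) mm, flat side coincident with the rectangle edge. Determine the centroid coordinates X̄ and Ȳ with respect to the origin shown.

Part | A | x̄ᵢ | ȳᵢ | A·x̄ᵢ | A·ȳᵢ
rectangular body | 6650.00 | 35.00 | 47.50 | 232750.00 | 315875.00
semicircular end | 3544.11 | -20.16 | 47.50 | -71447.92 | 168345.19
Σ | 10194.11 |  |  | 161302.08 | 484220.19
X̄ = 161302.08 / 10194.11 = 15.82 mm
Ȳ = 484220.19 / 10194.11 = 47.50 mm

X̄ = 15.82 mm, Ȳ = 47.50 mm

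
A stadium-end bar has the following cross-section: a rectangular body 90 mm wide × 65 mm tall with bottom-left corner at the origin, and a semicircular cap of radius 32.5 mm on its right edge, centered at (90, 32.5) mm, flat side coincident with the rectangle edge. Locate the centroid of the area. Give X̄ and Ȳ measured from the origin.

X̄ = 57.99 mm, Ȳ = 32.50 mm

rectangular body: A = 90 × 65 = 5850.00, centroid at (45.00, 32.50).
semicircular end: A = ½π·32.5² = 1659.15, centroid at (103.79, 32.50).
ΣA = 7509.15 mm²
ΣAX̄ = (5850.00)(45.00) + (1659.15)(103.79) = 435459.24 mm³
ΣAȲ = (5850.00)(32.50) + (1659.15)(32.50) = 244047.49 mm³
X̄ = 435459.24 / 7509.15 = 57.99 mm
Ȳ = 244047.49 / 7509.15 = 32.50 mm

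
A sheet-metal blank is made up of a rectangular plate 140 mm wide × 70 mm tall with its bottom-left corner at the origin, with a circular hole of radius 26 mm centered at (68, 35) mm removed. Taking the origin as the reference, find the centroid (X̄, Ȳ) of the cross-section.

plate: A = 140 × 70 = 9800.00, centroid at (70.00, 35.00).
hole: A = −π·26² = -2123.72, centroid at (68.00, 35.00).
ΣA = 7676.28 mm², ΣAX̄ = 541587.27 mm³, ΣAȲ = 268669.92 mm³.
X̄ = 541587.27/7676.28 = 70.55 mm; Ȳ = 268669.92/7676.28 = 35.00 mm.

X̄ = 70.55 mm, Ȳ = 35.00 mm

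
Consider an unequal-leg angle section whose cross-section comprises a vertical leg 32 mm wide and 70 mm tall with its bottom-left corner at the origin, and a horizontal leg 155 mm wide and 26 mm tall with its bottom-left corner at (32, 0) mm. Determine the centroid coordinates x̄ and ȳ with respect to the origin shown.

x̄ = 76.10 mm, ȳ = 20.86 mm

Part | A | x̄ᵢ | ȳᵢ | A·x̄ᵢ | A·ȳᵢ
vertical leg | 2240.00 | 16.00 | 35.00 | 35840.00 | 78400.00
horizontal leg | 4030.00 | 109.50 | 13.00 | 441285.00 | 52390.00
Σ | 6270.00 |  |  | 477125.00 | 130790.00
x̄ = 477125.00 / 6270.00 = 76.10 mm
ȳ = 130790.00 / 6270.00 = 20.86 mm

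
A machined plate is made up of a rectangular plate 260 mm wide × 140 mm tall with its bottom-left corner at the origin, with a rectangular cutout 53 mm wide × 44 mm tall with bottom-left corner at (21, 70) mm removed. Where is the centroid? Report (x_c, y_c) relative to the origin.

plate: A = 260 × 140 = 36400.00, centroid at (130.00, 70.00).
hole: A = −(53 × 44) = -2332.00, centroid at (47.50, 92.00).
ΣA = 34068.00 mm²
ΣAx_c = (36400.00)(130.00) + (-2332.00)(47.50) = 4621230.00 mm³
ΣAy_c = (36400.00)(70.00) + (-2332.00)(92.00) = 2333456.00 mm³
x_c = 4621230.00 / 34068.00 = 135.65 mm
y_c = 2333456.00 / 34068.00 = 68.49 mm

x_c = 135.65 mm, y_c = 68.49 mm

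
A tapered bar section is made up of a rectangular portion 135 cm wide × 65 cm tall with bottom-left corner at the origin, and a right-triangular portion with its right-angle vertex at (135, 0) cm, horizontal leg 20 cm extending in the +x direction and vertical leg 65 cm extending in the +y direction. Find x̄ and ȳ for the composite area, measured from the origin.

rectangular portion: A = 135 × 65 = 8775.00, centroid at (67.50, 32.50).
triangular portion: A = ½·20·65 = 650.00, centroid at (141.67, 21.67).
ΣA = 9425.00 cm²
ΣAx̄ = (8775.00)(67.50) + (650.00)(141.67) = 684395.83 cm³
ΣAȳ = (8775.00)(32.50) + (650.00)(21.67) = 299270.83 cm³
x̄ = 684395.83 / 9425.00 = 72.61 cm
ȳ = 299270.83 / 9425.00 = 31.75 cm

x̄ = 72.61 cm, ȳ = 31.75 cm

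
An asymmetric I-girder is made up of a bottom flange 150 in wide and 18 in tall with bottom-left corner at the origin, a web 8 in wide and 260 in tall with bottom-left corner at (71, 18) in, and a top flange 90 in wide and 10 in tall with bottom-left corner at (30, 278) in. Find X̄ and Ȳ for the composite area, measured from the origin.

X̄ = 75.00 in, Ȳ = 103.32 in

Part | A | x̄ᵢ | ȳᵢ | A·x̄ᵢ | A·ȳᵢ
bottom flange | 2700.00 | 75.00 | 9.00 | 202500.00 | 24300.00
web | 2080.00 | 75.00 | 148.00 | 156000.00 | 307840.00
top flange | 900.00 | 75.00 | 283.00 | 67500.00 | 254700.00
Σ | 5680.00 |  |  | 426000.00 | 586840.00
X̄ = 426000.00 / 5680.00 = 75.00 in
Ȳ = 586840.00 / 5680.00 = 103.32 in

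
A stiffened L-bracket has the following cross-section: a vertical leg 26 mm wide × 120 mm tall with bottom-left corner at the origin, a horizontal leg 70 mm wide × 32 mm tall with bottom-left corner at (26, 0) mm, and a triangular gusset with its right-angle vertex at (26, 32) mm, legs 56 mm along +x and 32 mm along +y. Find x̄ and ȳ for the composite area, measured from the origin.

x̄ = 34.72 mm, ȳ = 41.76 mm

Part | A | x̄ᵢ | ȳᵢ | A·x̄ᵢ | A·ȳᵢ
vertical leg | 3120.00 | 13.00 | 60.00 | 40560.00 | 187200.00
horizontal leg | 2240.00 | 61.00 | 16.00 | 136640.00 | 35840.00
gusset | 896.00 | 44.67 | 42.67 | 40021.33 | 38229.33
Σ | 6256.00 |  |  | 217221.33 | 261269.33
x̄ = 217221.33 / 6256.00 = 34.72 mm
ȳ = 261269.33 / 6256.00 = 41.76 mm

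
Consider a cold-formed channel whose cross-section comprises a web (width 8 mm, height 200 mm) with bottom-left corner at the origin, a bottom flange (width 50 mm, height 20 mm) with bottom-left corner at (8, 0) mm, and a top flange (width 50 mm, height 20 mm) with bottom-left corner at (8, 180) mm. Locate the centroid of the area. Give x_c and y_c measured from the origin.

web: A = 8 × 200 = 1600.00, centroid at (4.00, 100.00).
bottom flange: A = 50 × 20 = 1000.00, centroid at (33.00, 10.00).
top flange: A = 50 × 20 = 1000.00, centroid at (33.00, 190.00).
ΣA = 3600.00 mm²
ΣAx_c = (1600.00)(4.00) + (1000.00)(33.00) + (1000.00)(33.00) = 72400.00 mm³
ΣAy_c = (1600.00)(100.00) + (1000.00)(10.00) + (1000.00)(190.00) = 360000.00 mm³
x_c = 72400.00 / 3600.00 = 20.11 mm
y_c = 360000.00 / 3600.00 = 100.00 mm

x_c = 20.11 mm, y_c = 100.00 mm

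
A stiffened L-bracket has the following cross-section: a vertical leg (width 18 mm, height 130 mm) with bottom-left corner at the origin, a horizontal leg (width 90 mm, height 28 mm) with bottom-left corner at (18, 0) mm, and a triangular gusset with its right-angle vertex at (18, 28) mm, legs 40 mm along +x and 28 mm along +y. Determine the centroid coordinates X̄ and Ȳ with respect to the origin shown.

Part | A | x̄ᵢ | ȳᵢ | A·x̄ᵢ | A·ȳᵢ
vertical leg | 2340.00 | 9.00 | 65.00 | 21060.00 | 152100.00
horizontal leg | 2520.00 | 63.00 | 14.00 | 158760.00 | 35280.00
gusset | 560.00 | 31.33 | 37.33 | 17546.67 | 20906.67
Σ | 5420.00 |  |  | 197366.67 | 208286.67
X̄ = 197366.67 / 5420.00 = 36.41 mm
Ȳ = 208286.67 / 5420.00 = 38.43 mm

X̄ = 36.41 mm, Ȳ = 38.43 mm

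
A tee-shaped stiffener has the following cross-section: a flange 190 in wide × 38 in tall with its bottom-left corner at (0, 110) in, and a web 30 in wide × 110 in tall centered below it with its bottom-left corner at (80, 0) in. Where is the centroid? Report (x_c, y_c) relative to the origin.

web: A = 30 × 110 = 3300.00, centroid at (95.00, 55.00).
flange: A = 190 × 38 = 7220.00, centroid at (95.00, 129.00).
ΣA = 10520.00 in²
ΣAx_c = (3300.00)(95.00) + (7220.00)(95.00) = 999400.00 in³
ΣAy_c = (3300.00)(55.00) + (7220.00)(129.00) = 1112880.00 in³
x_c = 999400.00 / 10520.00 = 95.00 in
y_c = 1112880.00 / 10520.00 = 105.79 in

x_c = 95.00 in, y_c = 105.79 in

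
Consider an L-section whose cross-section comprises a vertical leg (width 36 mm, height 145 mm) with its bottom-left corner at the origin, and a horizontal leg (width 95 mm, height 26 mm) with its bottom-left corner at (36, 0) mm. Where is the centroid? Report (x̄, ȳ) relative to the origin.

Part | A | x̄ᵢ | ȳᵢ | A·x̄ᵢ | A·ȳᵢ
vertical leg | 5220.00 | 18.00 | 72.50 | 93960.00 | 378450.00
horizontal leg | 2470.00 | 83.50 | 13.00 | 206245.00 | 32110.00
Σ | 7690.00 |  |  | 300205.00 | 410560.00
x̄ = 300205.00 / 7690.00 = 39.04 mm
ȳ = 410560.00 / 7690.00 = 53.39 mm

x̄ = 39.04 mm, ȳ = 53.39 mm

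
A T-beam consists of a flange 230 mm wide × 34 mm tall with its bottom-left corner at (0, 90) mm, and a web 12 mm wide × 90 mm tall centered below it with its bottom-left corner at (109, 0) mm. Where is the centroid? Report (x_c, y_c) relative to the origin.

x_c = 115.00 mm, y_c = 99.48 mm

Part | A | x̄ᵢ | ȳᵢ | A·x̄ᵢ | A·ȳᵢ
web | 1080.00 | 115.00 | 45.00 | 124200.00 | 48600.00
flange | 7820.00 | 115.00 | 107.00 | 899300.00 | 836740.00
Σ | 8900.00 |  |  | 1023500.00 | 885340.00
x_c = 1023500.00 / 8900.00 = 115.00 mm
y_c = 885340.00 / 8900.00 = 99.48 mm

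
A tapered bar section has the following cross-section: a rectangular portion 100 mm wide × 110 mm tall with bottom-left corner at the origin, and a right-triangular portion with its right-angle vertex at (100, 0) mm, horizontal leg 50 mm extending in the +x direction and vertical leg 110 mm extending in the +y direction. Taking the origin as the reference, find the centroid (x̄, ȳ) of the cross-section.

x̄ = 63.33 mm, ȳ = 51.33 mm

rectangular portion: A = 100 × 110 = 11000.00, centroid at (50.00, 55.00).
triangular portion: A = ½·50·110 = 2750.00, centroid at (116.67, 36.67).
ΣA = 13750.00 mm²
ΣAx̄ = (11000.00)(50.00) + (2750.00)(116.67) = 870833.33 mm³
ΣAȳ = (11000.00)(55.00) + (2750.00)(36.67) = 705833.33 mm³
x̄ = 870833.33 / 13750.00 = 63.33 mm
ȳ = 705833.33 / 13750.00 = 51.33 mm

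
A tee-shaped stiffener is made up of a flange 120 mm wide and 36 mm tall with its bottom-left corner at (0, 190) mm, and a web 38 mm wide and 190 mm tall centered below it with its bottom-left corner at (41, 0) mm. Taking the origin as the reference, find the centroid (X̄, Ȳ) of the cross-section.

Part | A | x̄ᵢ | ȳᵢ | A·x̄ᵢ | A·ȳᵢ
web | 7220.00 | 60.00 | 95.00 | 433200.00 | 685900.00
flange | 4320.00 | 60.00 | 208.00 | 259200.00 | 898560.00
Σ | 11540.00 |  |  | 692400.00 | 1584460.00
X̄ = 692400.00 / 11540.00 = 60.00 mm
Ȳ = 1584460.00 / 11540.00 = 137.30 mm

X̄ = 60.00 mm, Ȳ = 137.30 mm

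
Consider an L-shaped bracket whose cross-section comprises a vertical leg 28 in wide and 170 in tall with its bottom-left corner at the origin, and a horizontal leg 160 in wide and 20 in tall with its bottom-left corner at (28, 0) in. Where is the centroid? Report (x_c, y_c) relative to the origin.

vertical leg: A = 28 × 170 = 4760.00, centroid at (14.00, 85.00).
horizontal leg: A = 160 × 20 = 3200.00, centroid at (108.00, 10.00).
ΣA = 7960.00 in²
ΣAx_c = (4760.00)(14.00) + (3200.00)(108.00) = 412240.00 in³
ΣAy_c = (4760.00)(85.00) + (3200.00)(10.00) = 436600.00 in³
x_c = 412240.00 / 7960.00 = 51.79 in
y_c = 436600.00 / 7960.00 = 54.85 in

x_c = 51.79 in, y_c = 54.85 in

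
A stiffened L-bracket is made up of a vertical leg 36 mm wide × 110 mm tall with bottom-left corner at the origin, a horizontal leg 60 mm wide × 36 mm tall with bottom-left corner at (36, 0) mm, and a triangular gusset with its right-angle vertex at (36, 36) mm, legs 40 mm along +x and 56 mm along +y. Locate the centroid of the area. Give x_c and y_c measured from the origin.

x_c = 37.17 mm, y_c = 43.91 mm

vertical leg: A = 36 × 110 = 3960.00, centroid at (18.00, 55.00).
horizontal leg: A = 60 × 36 = 2160.00, centroid at (66.00, 18.00).
gusset: A = ½·40·56 = 1120.00, centroid at (49.33, 54.67).
ΣA = 7240.00 mm²
ΣAx_c = (3960.00)(18.00) + (2160.00)(66.00) + (1120.00)(49.33) = 269093.33 mm³
ΣAy_c = (3960.00)(55.00) + (2160.00)(18.00) + (1120.00)(54.67) = 317906.67 mm³
x_c = 269093.33 / 7240.00 = 37.17 mm
y_c = 317906.67 / 7240.00 = 43.91 mm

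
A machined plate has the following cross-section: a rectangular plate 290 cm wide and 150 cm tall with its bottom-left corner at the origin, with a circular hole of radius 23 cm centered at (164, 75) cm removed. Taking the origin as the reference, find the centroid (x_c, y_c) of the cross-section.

x_c = 144.25 cm, y_c = 75.00 cm

Part | A | x̄ᵢ | ȳᵢ | A·x̄ᵢ | A·ȳᵢ
plate | 43500.00 | 145.00 | 75.00 | 6307500.00 | 3262500.00
hole | -1661.90 | 164.00 | 75.00 | -272552.01 | -124642.69
Σ | 41838.10 |  |  | 6034947.99 | 3137857.31
x_c = 6034947.99 / 41838.10 = 144.25 cm
y_c = 3137857.31 / 41838.10 = 75.00 cm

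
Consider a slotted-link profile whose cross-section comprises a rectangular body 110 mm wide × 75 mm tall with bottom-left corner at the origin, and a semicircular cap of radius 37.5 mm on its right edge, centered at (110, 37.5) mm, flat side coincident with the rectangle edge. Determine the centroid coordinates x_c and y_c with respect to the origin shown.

rectangular body: A = 110 × 75 = 8250.00, centroid at (55.00, 37.50).
semicircular end: A = ½π·37.5² = 2208.93, centroid at (125.92, 37.50).
ΣA = 10458.93 mm²
ΣAx_c = (8250.00)(55.00) + (2208.93)(125.92) = 731888.81 mm³
ΣAy_c = (8250.00)(37.50) + (2208.93)(37.50) = 392209.96 mm³
x_c = 731888.81 / 10458.93 = 69.98 mm
y_c = 392209.96 / 10458.93 = 37.50 mm

x_c = 69.98 mm, y_c = 37.50 mm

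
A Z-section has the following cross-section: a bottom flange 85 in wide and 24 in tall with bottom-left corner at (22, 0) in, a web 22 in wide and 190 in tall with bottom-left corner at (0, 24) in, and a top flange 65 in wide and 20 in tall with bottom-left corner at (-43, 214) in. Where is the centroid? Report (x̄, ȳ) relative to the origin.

x̄ = 21.80 in, ȳ = 108.12 in

bottom flange: A = 85 × 24 = 2040.00, centroid at (64.50, 12.00).
web: A = 22 × 190 = 4180.00, centroid at (11.00, 119.00).
top flange: A = 65 × 20 = 1300.00, centroid at (-10.50, 224.00).
ΣA = 7520.00 in²
ΣAx̄ = (2040.00)(64.50) + (4180.00)(11.00) + (1300.00)(-10.50) = 163910.00 in³
ΣAȳ = (2040.00)(12.00) + (4180.00)(119.00) + (1300.00)(224.00) = 813100.00 in³
x̄ = 163910.00 / 7520.00 = 21.80 in
ȳ = 813100.00 / 7520.00 = 108.12 in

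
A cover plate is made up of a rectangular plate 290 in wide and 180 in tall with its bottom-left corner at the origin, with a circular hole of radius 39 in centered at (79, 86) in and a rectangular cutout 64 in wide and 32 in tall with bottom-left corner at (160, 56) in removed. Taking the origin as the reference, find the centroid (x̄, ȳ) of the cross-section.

Part | A | x̄ᵢ | ȳᵢ | A·x̄ᵢ | A·ȳᵢ
plate | 52200.00 | 145.00 | 90.00 | 7569000.00 | 4698000.00
hole 1 | -4778.36 | 79.00 | 86.00 | -377490.63 | -410939.17
hole 2 | -2048.00 | 192.00 | 72.00 | -393216.00 | -147456.00
Σ | 45373.64 |  |  | 6798293.37 | 4139604.83
x̄ = 6798293.37 / 45373.64 = 149.83 in
ȳ = 4139604.83 / 45373.64 = 91.23 in

x̄ = 149.83 in, ȳ = 91.23 in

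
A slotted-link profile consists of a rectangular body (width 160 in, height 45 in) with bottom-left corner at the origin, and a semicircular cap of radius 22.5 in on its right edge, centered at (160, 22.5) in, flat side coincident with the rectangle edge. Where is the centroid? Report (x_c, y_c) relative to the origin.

Part | A | x̄ᵢ | ȳᵢ | A·x̄ᵢ | A·ȳᵢ
rectangular body | 7200.00 | 80.00 | 22.50 | 576000.00 | 162000.00
semicircular end | 795.22 | 169.55 | 22.50 | 134828.25 | 17892.35
Σ | 7995.22 |  |  | 710828.25 | 179892.35
x_c = 710828.25 / 7995.22 = 88.91 in
y_c = 179892.35 / 7995.22 = 22.50 in

x_c = 88.91 in, y_c = 22.50 in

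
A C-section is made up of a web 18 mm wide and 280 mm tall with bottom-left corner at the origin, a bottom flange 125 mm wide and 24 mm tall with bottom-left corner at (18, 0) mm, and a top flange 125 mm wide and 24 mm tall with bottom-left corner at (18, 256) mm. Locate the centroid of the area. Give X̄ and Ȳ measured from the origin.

X̄ = 47.86 mm, Ȳ = 140.00 mm

web: A = 18 × 280 = 5040.00, centroid at (9.00, 140.00).
bottom flange: A = 125 × 24 = 3000.00, centroid at (80.50, 12.00).
top flange: A = 125 × 24 = 3000.00, centroid at (80.50, 268.00).
ΣA = 11040.00 mm²
ΣAX̄ = (5040.00)(9.00) + (3000.00)(80.50) + (3000.00)(80.50) = 528360.00 mm³
ΣAȲ = (5040.00)(140.00) + (3000.00)(12.00) + (3000.00)(268.00) = 1545600.00 mm³
X̄ = 528360.00 / 11040.00 = 47.86 mm
Ȳ = 1545600.00 / 11040.00 = 140.00 mm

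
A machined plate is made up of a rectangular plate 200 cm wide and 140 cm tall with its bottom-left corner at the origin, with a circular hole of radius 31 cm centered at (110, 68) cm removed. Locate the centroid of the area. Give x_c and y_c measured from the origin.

plate: A = 200 × 140 = 28000.00, centroid at (100.00, 70.00).
hole: A = −π·31² = -3019.07, centroid at (110.00, 68.00).
ΣA = 24980.93 cm², ΣAx_c = 2467902.24 cm³, ΣAy_c = 1754703.20 cm³.
x_c = 2467902.24/24980.93 = 98.79 cm; y_c = 1754703.20/24980.93 = 70.24 cm.

x_c = 98.79 cm, y_c = 70.24 cm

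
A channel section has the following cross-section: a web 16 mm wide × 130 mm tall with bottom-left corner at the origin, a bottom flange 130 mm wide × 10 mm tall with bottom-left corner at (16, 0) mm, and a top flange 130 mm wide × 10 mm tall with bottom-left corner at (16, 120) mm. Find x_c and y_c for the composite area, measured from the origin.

x_c = 48.56 mm, y_c = 65.00 mm

Part | A | x̄ᵢ | ȳᵢ | A·x̄ᵢ | A·ȳᵢ
web | 2080.00 | 8.00 | 65.00 | 16640.00 | 135200.00
bottom flange | 1300.00 | 81.00 | 5.00 | 105300.00 | 6500.00
top flange | 1300.00 | 81.00 | 125.00 | 105300.00 | 162500.00
Σ | 4680.00 |  |  | 227240.00 | 304200.00
x_c = 227240.00 / 4680.00 = 48.56 mm
y_c = 304200.00 / 4680.00 = 65.00 mm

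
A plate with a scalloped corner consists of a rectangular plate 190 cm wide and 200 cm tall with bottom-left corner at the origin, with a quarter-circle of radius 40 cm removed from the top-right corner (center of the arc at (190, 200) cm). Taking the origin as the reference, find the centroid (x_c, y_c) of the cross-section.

x_c = 92.33 cm, y_c = 97.16 cm

plate: A = 190 × 200 = 38000.00, centroid at (95.00, 100.00).
removed quarter-circle: A = −¼π·40² = -1256.64, centroid at (173.02, 183.02).
ΣA = 36743.36 cm², ΣAx_c = 3392572.29 cm³, ΣAy_c = 3570005.92 cm³.
x_c = 3392572.29/36743.36 = 92.33 cm; y_c = 3570005.92/36743.36 = 97.16 cm.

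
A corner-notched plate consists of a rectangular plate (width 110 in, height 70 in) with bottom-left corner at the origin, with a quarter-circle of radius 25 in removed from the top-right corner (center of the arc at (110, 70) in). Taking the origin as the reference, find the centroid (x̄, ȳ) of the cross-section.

x̄ = 51.98 in, ȳ = 33.34 in

Part | A | x̄ᵢ | ȳᵢ | A·x̄ᵢ | A·ȳᵢ
plate | 7700.00 | 55.00 | 35.00 | 423500.00 | 269500.00
removed quarter-circle | -490.87 | 99.39 | 59.39 | -48787.79 | -29152.84
Σ | 7209.13 |  |  | 374712.21 | 240347.16
x̄ = 374712.21 / 7209.13 = 51.98 in
ȳ = 240347.16 / 7209.13 = 33.34 in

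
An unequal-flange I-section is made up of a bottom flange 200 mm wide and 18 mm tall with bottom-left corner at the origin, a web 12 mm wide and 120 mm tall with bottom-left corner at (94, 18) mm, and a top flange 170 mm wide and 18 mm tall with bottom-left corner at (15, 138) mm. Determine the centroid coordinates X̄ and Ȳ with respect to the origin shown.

bottom flange: A = 200 × 18 = 3600.00, centroid at (100.00, 9.00).
web: A = 12 × 120 = 1440.00, centroid at (100.00, 78.00).
top flange: A = 170 × 18 = 3060.00, centroid at (100.00, 147.00).
ΣA = 8100.00 mm²
ΣAX̄ = (3600.00)(100.00) + (1440.00)(100.00) + (3060.00)(100.00) = 810000.00 mm³
ΣAȲ = (3600.00)(9.00) + (1440.00)(78.00) + (3060.00)(147.00) = 594540.00 mm³
X̄ = 810000.00 / 8100.00 = 100.00 mm
Ȳ = 594540.00 / 8100.00 = 73.40 mm

X̄ = 100.00 mm, Ȳ = 73.40 mm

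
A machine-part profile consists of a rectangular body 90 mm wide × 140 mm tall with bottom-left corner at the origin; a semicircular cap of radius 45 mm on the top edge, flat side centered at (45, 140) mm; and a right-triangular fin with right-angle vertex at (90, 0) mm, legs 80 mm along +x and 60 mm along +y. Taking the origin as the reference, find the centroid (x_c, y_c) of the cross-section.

x_c = 54.46 mm, y_c = 78.99 mm

rectangular body: A = 90 × 140 = 12600.00, centroid at (45.00, 70.00).
semicircular top: A = ½π·45² = 3180.86, centroid at (45.00, 159.10).
triangular fin: A = ½·80·60 = 2400.00, centroid at (116.67, 20.00).
ΣA = 18180.86 mm²
ΣAx_c = (12600.00)(45.00) + (3180.86)(45.00) + (2400.00)(116.67) = 990138.82 mm³
ΣAy_c = (12600.00)(70.00) + (3180.86)(159.10) + (2400.00)(20.00) = 1436070.76 mm³
x_c = 990138.82 / 18180.86 = 54.46 mm
y_c = 1436070.76 / 18180.86 = 78.99 mm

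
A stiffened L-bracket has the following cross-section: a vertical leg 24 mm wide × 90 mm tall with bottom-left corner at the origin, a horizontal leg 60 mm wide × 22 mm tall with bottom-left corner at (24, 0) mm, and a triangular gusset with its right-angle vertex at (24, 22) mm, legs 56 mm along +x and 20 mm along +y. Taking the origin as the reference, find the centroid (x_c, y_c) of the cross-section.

Part | A | x̄ᵢ | ȳᵢ | A·x̄ᵢ | A·ȳᵢ
vertical leg | 2160.00 | 12.00 | 45.00 | 25920.00 | 97200.00
horizontal leg | 1320.00 | 54.00 | 11.00 | 71280.00 | 14520.00
gusset | 560.00 | 42.67 | 28.67 | 23893.33 | 16053.33
Σ | 4040.00 |  |  | 121093.33 | 127773.33
x_c = 121093.33 / 4040.00 = 29.97 mm
y_c = 127773.33 / 4040.00 = 31.63 mm

x_c = 29.97 mm, y_c = 31.63 mm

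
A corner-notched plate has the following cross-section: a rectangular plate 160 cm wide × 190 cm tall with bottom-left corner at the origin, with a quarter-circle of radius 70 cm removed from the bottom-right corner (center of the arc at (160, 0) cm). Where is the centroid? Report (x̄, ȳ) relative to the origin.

Part | A | x̄ᵢ | ȳᵢ | A·x̄ᵢ | A·ȳᵢ
plate | 30400.00 | 80.00 | 95.00 | 2432000.00 | 2888000.00
removed quarter-circle | -3848.45 | 130.29 | 29.71 | -501418.83 | -114333.33
Σ | 26551.55 |  |  | 1930581.17 | 2773666.67
x̄ = 1930581.17 / 26551.55 = 72.71 cm
ȳ = 2773666.67 / 26551.55 = 104.46 cm

x̄ = 72.71 cm, ȳ = 104.46 cm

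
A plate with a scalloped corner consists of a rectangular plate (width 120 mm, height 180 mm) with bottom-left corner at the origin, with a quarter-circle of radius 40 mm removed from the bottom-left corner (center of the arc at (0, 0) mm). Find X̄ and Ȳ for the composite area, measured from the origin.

Part | A | x̄ᵢ | ȳᵢ | A·x̄ᵢ | A·ȳᵢ
plate | 21600.00 | 60.00 | 90.00 | 1296000.00 | 1944000.00
removed quarter-circle | -1256.64 | 16.98 | 16.98 | -21333.33 | -21333.33
Σ | 20343.36 |  |  | 1274666.67 | 1922666.67
X̄ = 1274666.67 / 20343.36 = 62.66 mm
Ȳ = 1922666.67 / 20343.36 = 94.51 mm

X̄ = 62.66 mm, Ȳ = 94.51 mm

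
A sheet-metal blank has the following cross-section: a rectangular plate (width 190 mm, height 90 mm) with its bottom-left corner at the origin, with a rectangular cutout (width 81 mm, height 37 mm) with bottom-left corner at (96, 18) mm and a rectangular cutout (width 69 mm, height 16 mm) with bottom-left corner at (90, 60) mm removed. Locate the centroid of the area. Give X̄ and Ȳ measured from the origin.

plate: A = 190 × 90 = 17100.00, centroid at (95.00, 45.00).
hole 1: A = −(81 × 37) = -2997.00, centroid at (136.50, 36.50).
hole 2: A = −(69 × 16) = -1104.00, centroid at (124.50, 68.00).
ΣA = 12999.00 mm²
ΣAX̄ = (17100.00)(95.00) + (-2997.00)(136.50) + (-1104.00)(124.50) = 1077961.50 mm³
ΣAȲ = (17100.00)(45.00) + (-2997.00)(36.50) + (-1104.00)(68.00) = 585037.50 mm³
X̄ = 1077961.50 / 12999.00 = 82.93 mm
Ȳ = 585037.50 / 12999.00 = 45.01 mm

X̄ = 82.93 mm, Ȳ = 45.01 mm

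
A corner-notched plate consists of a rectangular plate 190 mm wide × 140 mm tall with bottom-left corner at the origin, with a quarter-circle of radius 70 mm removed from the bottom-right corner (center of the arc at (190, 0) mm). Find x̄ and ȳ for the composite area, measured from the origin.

x̄ = 83.96 mm, ȳ = 76.82 mm

plate: A = 190 × 140 = 26600.00, centroid at (95.00, 70.00).
removed quarter-circle: A = −¼π·70² = -3848.45, centroid at (160.29, 29.71).
ΣA = 22751.55 mm², ΣAx̄ = 1910127.64 mm³, ΣAȳ = 1747666.67 mm³.
x̄ = 1910127.64/22751.55 = 83.96 mm; ȳ = 1747666.67/22751.55 = 76.82 mm.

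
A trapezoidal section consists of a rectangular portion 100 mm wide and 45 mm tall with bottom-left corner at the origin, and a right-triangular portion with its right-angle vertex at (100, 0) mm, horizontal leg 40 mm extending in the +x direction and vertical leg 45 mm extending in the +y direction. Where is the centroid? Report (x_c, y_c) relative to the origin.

x_c = 60.56 mm, y_c = 21.25 mm

rectangular portion: A = 100 × 45 = 4500.00, centroid at (50.00, 22.50).
triangular portion: A = ½·40·45 = 900.00, centroid at (113.33, 15.00).
ΣA = 5400.00 mm²
ΣAx_c = (4500.00)(50.00) + (900.00)(113.33) = 327000.00 mm³
ΣAy_c = (4500.00)(22.50) + (900.00)(15.00) = 114750.00 mm³
x_c = 327000.00 / 5400.00 = 60.56 mm
y_c = 114750.00 / 5400.00 = 21.25 mm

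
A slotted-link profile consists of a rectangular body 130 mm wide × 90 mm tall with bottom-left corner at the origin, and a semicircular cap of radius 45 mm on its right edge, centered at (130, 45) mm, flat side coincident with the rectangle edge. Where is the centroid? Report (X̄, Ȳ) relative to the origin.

rectangular body: A = 130 × 90 = 11700.00, centroid at (65.00, 45.00).
semicircular end: A = ½π·45² = 3180.86, centroid at (149.10, 45.00).
ΣA = 14880.86 mm², ΣAX̄ = 1234762.13 mm³, ΣAȲ = 669638.82 mm³.
X̄ = 1234762.13/14880.86 = 82.98 mm; Ȳ = 669638.82/14880.86 = 45.00 mm.

X̄ = 82.98 mm, Ȳ = 45.00 mm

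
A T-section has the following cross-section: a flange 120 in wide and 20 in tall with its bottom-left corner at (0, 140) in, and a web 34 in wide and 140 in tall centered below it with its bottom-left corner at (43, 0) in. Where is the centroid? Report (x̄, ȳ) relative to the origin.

web: A = 34 × 140 = 4760.00, centroid at (60.00, 70.00).
flange: A = 120 × 20 = 2400.00, centroid at (60.00, 150.00).
ΣA = 7160.00 in², ΣAx̄ = 429600.00 in³, ΣAȳ = 693200.00 in³.
x̄ = 429600.00/7160.00 = 60.00 in; ȳ = 693200.00/7160.00 = 96.82 in.

x̄ = 60.00 in, ȳ = 96.82 in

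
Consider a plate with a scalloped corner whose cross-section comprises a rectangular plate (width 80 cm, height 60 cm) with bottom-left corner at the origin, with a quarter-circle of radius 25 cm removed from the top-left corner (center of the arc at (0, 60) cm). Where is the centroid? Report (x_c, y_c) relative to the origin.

x_c = 43.35 cm, y_c = 27.79 cm

Part | A | x̄ᵢ | ȳᵢ | A·x̄ᵢ | A·ȳᵢ
plate | 4800.00 | 40.00 | 30.00 | 192000.00 | 144000.00
removed quarter-circle | -490.87 | 10.61 | 49.39 | -5208.33 | -24244.10
Σ | 4309.13 |  |  | 186791.67 | 119755.90
x_c = 186791.67 / 4309.13 = 43.35 cm
y_c = 119755.90 / 4309.13 = 27.79 cm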